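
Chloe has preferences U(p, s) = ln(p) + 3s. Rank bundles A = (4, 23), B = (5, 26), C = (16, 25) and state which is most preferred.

Evaluate utility at each bundle:
U(A) = 70.386.
U(B) = 79.609.
U(C) = 77.773.
Highest utility is B, so B ≻ C ≻ A.

Bundle B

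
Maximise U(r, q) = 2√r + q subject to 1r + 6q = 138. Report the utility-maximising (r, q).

MU_r = 2/(2√r), MU_q = 1.
MRS = 2/(2√r) ÷ 1.
Tangency: set MRS = p_r/p_q = 1/6.
MRS depends only on r: 1/√r = 1/6 ⇒ √r = 1/(1/6) = 6 ⇒ r* = 36.
From the budget, 6·q = 138 − 1·36 = 102, so q* = 17.

r* = 36, q* = 17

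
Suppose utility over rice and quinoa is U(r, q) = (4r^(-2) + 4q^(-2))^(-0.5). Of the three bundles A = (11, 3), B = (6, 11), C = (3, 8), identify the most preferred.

Bundle B

Evaluate utility at each bundle:
U(A) = 1.447.
U(B) = 2.634.
U(C) = 1.404.
Highest utility is B, so B ≻ A ≻ C.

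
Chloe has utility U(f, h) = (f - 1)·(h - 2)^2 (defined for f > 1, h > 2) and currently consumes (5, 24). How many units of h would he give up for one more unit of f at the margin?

MU_f = (h−2)^2, MU_h = 2·(f−1)·(h−2).
MRS = (1/2)·(h−2)/(f−1).
At (5, 24): MRS = 2.75.
That is, one extra unit of f is worth 2.75 units of h at the margin.

MRS = 2.75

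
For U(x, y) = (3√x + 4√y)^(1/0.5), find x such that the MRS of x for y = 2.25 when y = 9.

For CES with ρ = 0.5, MRS = (3/4)·√(y/x).
Setting (3/4)·√(9/x) = 2.25 gives √(9/x) = 3, so 9/x = 9 and x = 1.

x = 1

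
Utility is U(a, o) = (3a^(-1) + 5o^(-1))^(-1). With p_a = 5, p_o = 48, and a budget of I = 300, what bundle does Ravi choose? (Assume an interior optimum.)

a* = 12, o* = 5

For CES with ρ = -1, MRS = (3/5)·(o/a)^2.
Tangency: set MRS = p_a/p_o = 5/48.
So (o/a)^2 = 25/144; taking the square root, o/a = 5/12, i.e. o = (5/12)·a.
Substitute into the budget 5·a + 48·o = 300: 25·a = 300, so a* = 12 and o* = (5/12)·12 = 5.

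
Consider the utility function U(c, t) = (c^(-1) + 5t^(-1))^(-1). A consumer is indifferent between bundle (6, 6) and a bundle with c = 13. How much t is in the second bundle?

t = 65/12

U depends on (c, t) only through S = c^(-1) + 5t^(-1), so equal utility means equal S. At (6, 6): S = 1.
With c = 13: 13^(-1) = 1/13, so 5t^(-1) = 1 − 1/13 = 12/13, i.e. t^(-1) = 12/65.
Hence t = 1/(12/65) = 65/12.
Check: U(13, 65/12) = 1.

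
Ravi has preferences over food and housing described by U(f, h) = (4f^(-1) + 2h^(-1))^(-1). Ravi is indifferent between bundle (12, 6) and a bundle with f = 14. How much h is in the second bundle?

U depends on (f, h) only through S = 4f^(-1) + 2h^(-1), so equal utility means equal S. At (12, 6): S = 2/3.
With f = 14: 4·14^(-1) = 2/7, so 2h^(-1) = 2/3 − 2/7 = 8/21, i.e. h^(-1) = 4/21.
Hence h = 1/(4/21) = 5.25.
Check: U(14, 5.25) = 1.5.

h = 5.25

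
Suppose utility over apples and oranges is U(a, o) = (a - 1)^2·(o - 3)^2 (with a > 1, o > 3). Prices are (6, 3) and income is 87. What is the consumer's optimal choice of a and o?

MU_a = 2·(a−1)·(o−3)^2, MU_o = 2·(a−1)^2·(o−3).
MRS = (o−3)/(a−1).
Tangency: set MRS = p_a/p_o = 6/3 = 2.
So (o − 3)/(a − 1) = 2, i.e. (o − 3) = 2·(a − 1).
Rewrite the budget in excess-of-subsistence terms: 6·(a − 1) + 3·(o − 3) = 87 − 6·1 − 3·3 = 72.
Substituting, 12·(a − 1) = 72, so a − 1 = 6 and a* = 7.
Then o − 3 = 2·6 = 12, so o* = 15.

a* = 7, o* = 15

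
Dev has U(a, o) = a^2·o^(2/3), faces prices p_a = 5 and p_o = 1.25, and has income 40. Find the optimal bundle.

MU_a = 2·a·o^(2/3) and MU_o = 2/3·a^2·o^(-1/3).
MRS = MU_a/MU_o = (3)·o/a.
Tangency: set MRS = p_a/p_o = 5/1.25 = 4.
So (3)·o/a = 4, i.e. o = (4/3)·a.
Substitute into the budget 5·a + 1.25·o = 40: (20/3)·a = 40, so a* = 6.
Then o* = (4/3)·6 = 8.

a* = 6, o* = 8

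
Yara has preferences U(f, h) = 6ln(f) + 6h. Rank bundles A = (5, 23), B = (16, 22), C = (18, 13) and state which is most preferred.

Bundle B

Evaluate utility at each bundle:
U(A) = 147.657.
U(B) = 148.636.
U(C) = 95.342.
Highest utility is B, so B ≻ A ≻ C.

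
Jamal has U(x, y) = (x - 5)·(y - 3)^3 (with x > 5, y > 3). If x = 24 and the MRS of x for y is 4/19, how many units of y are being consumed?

MU_x = (y−3)^3, MU_y = 3·(x−5)·(y−3)^2.
MRS = (1/3)·(y−3)/(x−5).
Substitute x = 24: MRS = (y − 3)/57. Setting this equal to 4/19 gives y − 3 = (4/19)·57 = 12, so y = 15.

y = 15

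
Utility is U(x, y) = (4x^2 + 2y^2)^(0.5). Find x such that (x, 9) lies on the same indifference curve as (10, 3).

x = 8

U depends on (x, y) only through S = 4x^2 + 2y^2, so equal utility means equal S. At (10, 3): S = 418.
With y = 9: 2·9^2 = 162, so 4x^2 = 418 − 162 = 256, i.e. x^2 = 64.
Hence x = √64 = 8.
Check: U(8, 9) = 20.445.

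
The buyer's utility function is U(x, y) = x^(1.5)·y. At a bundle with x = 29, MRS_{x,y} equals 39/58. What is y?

y = 13

MU_x = 1.5·√x·y and MU_y = x^(1.5).
MRS = MU_x/MU_y = (1.5)·y/x.
Substitute x = 29: MRS = y/(58/3). Setting y/(58/3) = 39/58 gives y = (39/58)·(58/3) = 13.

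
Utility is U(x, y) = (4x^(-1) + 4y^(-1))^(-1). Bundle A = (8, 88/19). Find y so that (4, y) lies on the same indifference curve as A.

U depends on (x, y) only through S = 4x^(-1) + 4y^(-1), so equal utility means equal S. At (8, 88/19): S = 15/11.
With x = 4: 4·4^(-1) = 1, so 4y^(-1) = 15/11 − 1 = 4/11, i.e. y^(-1) = 1/11.
Hence y = 1/(1/11) = 11.
Check: U(4, 11) = 0.7333.

y = 11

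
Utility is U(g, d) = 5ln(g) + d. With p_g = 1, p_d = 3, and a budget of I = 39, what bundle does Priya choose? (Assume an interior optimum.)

g* = 15, d* = 8

MU_g = 5/g, MU_d = 1.
MRS = 5/g ÷ 1.
Tangency: set MRS = p_g/p_d = 1/3.
MRS depends only on g: 5/g = 1/3 ⇒ g* = 5/(1/3) = 15.
From the budget, 3·d = 39 − 1·15 = 24, so d* = 8.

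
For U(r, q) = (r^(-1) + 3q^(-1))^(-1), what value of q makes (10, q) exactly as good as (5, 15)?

q = 10

U depends on (r, q) only through S = r^(-1) + 3q^(-1), so equal utility means equal S. At (5, 15): S = 0.4.
With r = 10: 10^(-1) = 0.1, so 3q^(-1) = 0.4 − 0.1 = 0.3, i.e. q^(-1) = 0.1.
Hence q = 1/0.1 = 10.
Check: U(10, 10) = 2.5.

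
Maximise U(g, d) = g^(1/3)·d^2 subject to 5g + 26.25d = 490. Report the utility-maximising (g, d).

g* = 14, d* = 16

MU_g = 1/3·g^(-2/3)·d^2 and MU_d = 2·g^(1/3)·d.
MRS = MU_g/MU_d = (1/6)·d/g.
Tangency: set MRS = p_g/p_d = 5/26.25 = 4/21.
So (1/6)·d/g = 4/21, i.e. d = (8/7)·g.
Substitute into the budget 5·g + 26.25·d = 490: 35·g = 490, so g* = 14.
Then d* = (8/7)·14 = 16.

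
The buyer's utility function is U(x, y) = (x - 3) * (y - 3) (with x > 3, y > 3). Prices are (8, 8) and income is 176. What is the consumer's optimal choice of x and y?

x* = 11, y* = 11

MU_x = (y−3), MU_y = (x−3).
MRS = (y−3)/(x−3).
Tangency: set MRS = p_x/p_y = 8/8 = 1.
So (y − 3)/(x − 3) = 1, i.e. (y − 3) = (x − 3).
Rewrite the budget in excess-of-subsistence terms: 8·(x − 3) + 8·(y − 3) = 176 − 8·3 − 8·3 = 128.
Substituting, 16·(x − 3) = 128, so x − 3 = 8 and x* = 11.
Then y − 3 = 8, so y* = 11.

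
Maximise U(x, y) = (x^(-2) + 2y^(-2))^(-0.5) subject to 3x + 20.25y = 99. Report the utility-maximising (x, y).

x* = 6, y* = 4

For CES with ρ = -2, MRS = (1/2)·(y/x)^3.
Tangency: set MRS = p_x/p_y = 3/20.25 = 4/27.
So (y/x)^3 = 8/27; taking the cube root, y/x = 2/3, i.e. y = (2/3)·x.
Substitute into the budget 3·x + 20.25·y = 99: 16.5·x = 99, so x* = 6 and y* = (2/3)·6 = 4.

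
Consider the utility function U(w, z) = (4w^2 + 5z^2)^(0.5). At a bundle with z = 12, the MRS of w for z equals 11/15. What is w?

For CES with ρ = 2, MRS = (4/5)·(z/w)^(-1).
Setting (4/5)·(12/w)^(-1) = 11/15 gives (12/w)^(-1) = 11/12, so 12/w = 12/11 and w = 11.

w = 11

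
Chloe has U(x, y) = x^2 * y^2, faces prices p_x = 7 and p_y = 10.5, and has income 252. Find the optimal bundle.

MU_x = 2·x·y^2 and MU_y = 2·x^2·y.
MRS = MU_x/MU_y = y/x.
Tangency: set MRS = p_x/p_y = 7/10.5 = 2/3.
So y/x = 2/3, i.e. y = (2/3)·x.
Substitute into the budget 7·x + 10.5·y = 252: 14·x = 252, so x* = 18.
Then y* = (2/3)·18 = 12.

x* = 18, y* = 12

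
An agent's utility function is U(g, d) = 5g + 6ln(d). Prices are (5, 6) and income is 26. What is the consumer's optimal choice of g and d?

g* = 4, d* = 1

MU_g = 5, MU_d = 6/d.
MRS = 5 ÷ (6/d).
Tangency: set MRS = p_g/p_d = 5/6.
MRS depends only on d: (5/6)·d = 5/6 ⇒ d* = (5/6)/(5/6) = 1.
From the budget, 5·g = 26 − 6·1 = 20, so g* = 4.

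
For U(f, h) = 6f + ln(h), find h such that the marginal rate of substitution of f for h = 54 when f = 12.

h = 9

MU_f = 6, MU_h = 1/h.
MRS = 6 ÷ (1/h).
MRS depends only on h: 6·h = 54 ⇒ h = 54/6 = 9.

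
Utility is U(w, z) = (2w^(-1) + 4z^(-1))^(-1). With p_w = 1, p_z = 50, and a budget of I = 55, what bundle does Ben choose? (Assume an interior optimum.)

w* = 5, z* = 1

For CES with ρ = -1, MRS = (2/4)·(z/w)^2.
Tangency: set MRS = p_w/p_z = 1/50.
So (z/w)^2 = 1/25; taking the square root, z/w = 0.2, i.e. z = 0.2·w.
Substitute into the budget 1·w + 50·z = 55: 11·w = 55, so w* = 5 and z* = 0.2·5 = 1.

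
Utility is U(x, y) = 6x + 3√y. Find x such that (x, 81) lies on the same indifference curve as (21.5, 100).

x = 22

U(21.5, 100) = 159.
Set U(x, 81) = 159 and solve.
With y = 81: √81 = 9, so 6x = 159 − 3·9 = 132 and x = 22.
Check: U(22, 81) = 159.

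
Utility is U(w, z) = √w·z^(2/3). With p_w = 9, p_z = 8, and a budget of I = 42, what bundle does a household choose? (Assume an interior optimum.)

MU_w = 0.5·w^(-0.5)·z^(2/3) and MU_z = 2/3·√w·z^(-1/3).
MRS = MU_w/MU_z = (0.75)·z/w.
Tangency: set MRS = p_w/p_z = 9/8 = 1.125.
So (0.75)·z/w = 1.125, i.e. z = 1.5·w.
Substitute into the budget 9·w + 8·z = 42: 21·w = 42, so w* = 2.
Then z* = 1.5·2 = 3.

w* = 2, z* = 3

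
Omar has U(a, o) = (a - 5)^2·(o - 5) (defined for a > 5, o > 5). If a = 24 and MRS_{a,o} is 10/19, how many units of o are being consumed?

MU_a = 2·(a−5)·(o−5), MU_o = (a−5)^2.
MRS = (2/1)·(o−5)/(a−5).
Substitute a = 24: MRS = (o − 5)/9.5. Setting this equal to 10/19 gives o − 5 = (10/19)·9.5 = 5, so o = 10.

o = 10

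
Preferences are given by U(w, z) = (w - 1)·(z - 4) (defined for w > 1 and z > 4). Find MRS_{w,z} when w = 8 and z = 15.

MU_w = (z−4), MU_z = (w−1).
MRS = (z−4)/(w−1).
At (8, 15): MRS = 11/7.
That is, one extra unit of w is worth 11/7 units of z at the margin.

MRS = 11/7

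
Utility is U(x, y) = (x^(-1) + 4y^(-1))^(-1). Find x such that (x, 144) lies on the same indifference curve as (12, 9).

U depends on (x, y) only through S = x^(-1) + 4y^(-1), so equal utility means equal S. At (12, 9): S = 19/36.
With y = 144: 4·144^(-1) = 1/36, so x^(-1) = 19/36 − 1/36 = 0.5.
Hence x = 1/0.5 = 2.
Check: U(2, 144) = 1.8947.

x = 2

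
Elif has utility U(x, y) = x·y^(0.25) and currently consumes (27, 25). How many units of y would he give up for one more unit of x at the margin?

MU_x = y^(0.25) and MU_y = 0.25·x·y^(-0.75).
MRS = MU_x/MU_y = (4)·y/x.
At (27, 25): MRS = 100/27.
That is, one extra unit of x is worth 100/27 units of y at the margin.

MRS = 100/27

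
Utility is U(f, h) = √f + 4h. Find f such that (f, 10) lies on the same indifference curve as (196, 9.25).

f = 121

U(196, 9.25) = 51.
Set U(f, 10) = 51 and solve.
With h = 10: √f = 51 − 4·10 = 11, so √f = 11 and f = 121.
Check: U(121, 10) = 51.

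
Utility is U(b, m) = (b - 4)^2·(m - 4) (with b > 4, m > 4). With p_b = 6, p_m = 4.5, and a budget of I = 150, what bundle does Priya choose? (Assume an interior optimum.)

MU_b = 2·(b−4)·(m−4), MU_m = (b−4)^2.
MRS = (2/1)·(m−4)/(b−4).
Tangency: set MRS = p_b/p_m = 6/4.5 = 4/3.
So (2/1)·(m − 4)/(b − 4) = 4/3, i.e. (m − 4) = (2/3)·(b − 4).
Rewrite the budget in excess-of-subsistence terms: 6·(b − 4) + 4.5·(m − 4) = 150 − 6·4 − 4.5·4 = 108.
Substituting, 9·(b − 4) = 108, so b − 4 = 12 and b* = 16.
Then m − 4 = (2/3)·12 = 8, so m* = 12.

b* = 16, m* = 12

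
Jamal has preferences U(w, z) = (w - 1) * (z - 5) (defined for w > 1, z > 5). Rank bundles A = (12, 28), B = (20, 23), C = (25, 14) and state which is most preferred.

Bundle B

Evaluate utility at each bundle:
U(A) = 253.
U(B) = 342.
U(C) = 216.
Highest utility is B, so B ≻ A ≻ C.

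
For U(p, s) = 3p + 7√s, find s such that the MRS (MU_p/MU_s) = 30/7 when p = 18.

s = 25

MU_p = 3, MU_s = 7/(2√s).
MRS = 3 ÷ (7/(2√s)).
MRS depends only on s: (6/7)·√s = 30/7 ⇒ √s = (30/7)/(6/7) = 5 ⇒ s = 25.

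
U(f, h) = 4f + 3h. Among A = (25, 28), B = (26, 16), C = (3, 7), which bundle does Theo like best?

Bundle A

Evaluate utility at each bundle:
U(A) = 184.
U(B) = 152.
U(C) = 33.
Highest utility is A, so A ≻ B ≻ C.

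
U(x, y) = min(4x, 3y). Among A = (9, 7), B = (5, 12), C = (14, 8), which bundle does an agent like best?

Bundle C

Evaluate utility at each bundle:
U(A) = 21.
U(B) = 20.
U(C) = 24.
Highest utility is C, so C ≻ A ≻ B.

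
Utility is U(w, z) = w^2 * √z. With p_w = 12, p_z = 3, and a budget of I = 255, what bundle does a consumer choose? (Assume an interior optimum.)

w* = 17, z* = 17

MU_w = 2·w·√z and MU_z = 0.5·w^2·z^(-0.5).
MRS = MU_w/MU_z = (4)·z/w.
Tangency: set MRS = p_w/p_z = 12/3 = 4.
So (4)·z/w = 4, i.e. z = w.
Substitute into the budget 12·w + 3·z = 255: 15·w = 255, so w* = 17.
Then z* = 17.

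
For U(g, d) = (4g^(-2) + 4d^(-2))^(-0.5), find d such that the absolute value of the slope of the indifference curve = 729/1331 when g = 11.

For CES with ρ = -2, MRS = (d/g)^3.
Setting (d/11)^3 = 729/1331 gives d/11 = 9/11 and d = 9.

d = 9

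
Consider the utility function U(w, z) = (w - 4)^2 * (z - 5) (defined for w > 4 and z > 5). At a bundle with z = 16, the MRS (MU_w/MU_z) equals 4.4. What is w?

MU_w = 2·(w−4)·(z−5), MU_z = (w−4)^2.
MRS = (2/1)·(z−5)/(w−4).
Substitute z = 16: MRS = 22/(w − 4). Setting this equal to 4.4 gives w − 4 = 22/4.4 = 5, so w = 9.

w = 9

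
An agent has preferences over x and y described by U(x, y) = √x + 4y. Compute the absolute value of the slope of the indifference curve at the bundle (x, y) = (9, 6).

MRS = 1/24

MU_x = 1/(2√x), MU_y = 4.
MRS = 1/(2√x) ÷ 4.
At (9, 6): MRS = 1/24.
The indifference curve has slope −1/24 at this bundle.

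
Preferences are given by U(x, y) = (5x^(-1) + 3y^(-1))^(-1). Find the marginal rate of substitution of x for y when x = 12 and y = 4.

MRS = 5/27

For CES with ρ = -1, MRS = (5/3)·(y/x)^2.
At (12, 4): MRS = 5/27.
That is, one extra unit of x is worth 5/27 units of y at the margin.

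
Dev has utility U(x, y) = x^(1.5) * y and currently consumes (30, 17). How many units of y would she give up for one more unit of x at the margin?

MRS = 0.85

MU_x = 1.5·√x·y and MU_y = x^(1.5).
MRS = MU_x/MU_y = (1.5)·y/x.
At (30, 17): MRS = 0.85.
The indifference curve has slope −0.85 at this bundle.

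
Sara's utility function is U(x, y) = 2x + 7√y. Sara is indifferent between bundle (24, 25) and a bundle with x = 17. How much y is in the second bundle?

U(24, 25) = 83.
Set U(17, y) = 83 and solve.
With x = 17: 7√y = 83 − 2·17 = 49, so √y = 7 and y = 49.
Check: U(17, 49) = 83.

y = 49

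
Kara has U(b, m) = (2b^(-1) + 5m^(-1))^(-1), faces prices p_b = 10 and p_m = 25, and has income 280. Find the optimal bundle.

b* = 8, m* = 8

For CES with ρ = -1, MRS = (2/5)·(m/b)^2.
Tangency: set MRS = p_b/p_m = 10/25 = 0.4.
So (m/b)^2 = 1; taking the square root, m/b = 1, i.e. m = b.
Substitute into the budget 10·b + 25·m = 280: 35·b = 280, so b* = 8 and m* = 8.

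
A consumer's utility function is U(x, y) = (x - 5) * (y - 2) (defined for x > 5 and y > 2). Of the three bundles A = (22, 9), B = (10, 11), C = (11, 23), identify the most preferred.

Bundle C

Evaluate utility at each bundle:
U(A) = 119.
U(B) = 45.
U(C) = 126.
Highest utility is C, so C ≻ A ≻ B.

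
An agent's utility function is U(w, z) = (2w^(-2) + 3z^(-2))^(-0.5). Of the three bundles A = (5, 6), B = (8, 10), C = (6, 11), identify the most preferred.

Bundle B

Evaluate utility at each bundle:
U(A) = 2.474.
U(B) = 4.041.
U(C) = 3.528.
Highest utility is B, so B ≻ C ≻ A.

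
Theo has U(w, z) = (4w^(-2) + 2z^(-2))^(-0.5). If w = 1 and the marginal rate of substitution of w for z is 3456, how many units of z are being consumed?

z = 12

For CES with ρ = -2, MRS = (4/2)·(z/w)^3.
Setting (4/2)·(z/1)^3 = 3456 gives (z/1)^3 = 1728, so z/1 = 12 and z = 12.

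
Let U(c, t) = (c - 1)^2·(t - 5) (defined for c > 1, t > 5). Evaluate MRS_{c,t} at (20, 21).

MU_c = 2·(c−1)·(t−5), MU_t = (c−1)^2.
MRS = (2/1)·(t−5)/(c−1).
At (20, 21): MRS = 32/19.
So at (20, 21) the consumer would give up 32/19 units of t for one more unit of c.

MRS = 32/19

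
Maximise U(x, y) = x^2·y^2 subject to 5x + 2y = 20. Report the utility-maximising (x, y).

x* = 2, y* = 5

MU_x = 2·x·y^2 and MU_y = 2·x^2·y.
MRS = MU_x/MU_y = y/x.
Tangency: set MRS = p_x/p_y = 5/2 = 2.5.
So y/x = 2.5, i.e. y = 2.5·x.
Substitute into the budget 5·x + 2·y = 20: 10·x = 20, so x* = 2.
Then y* = 2.5·2 = 5.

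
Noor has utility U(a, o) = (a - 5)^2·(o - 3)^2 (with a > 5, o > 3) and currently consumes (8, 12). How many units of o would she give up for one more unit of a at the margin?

MRS = 3

MU_a = 2·(a−5)·(o−3)^2, MU_o = 2·(a−5)^2·(o−3).
MRS = (o−3)/(a−5).
At (8, 12): MRS = 3.
So at (8, 12) the consumer would give up 3 units of o for one more unit of a.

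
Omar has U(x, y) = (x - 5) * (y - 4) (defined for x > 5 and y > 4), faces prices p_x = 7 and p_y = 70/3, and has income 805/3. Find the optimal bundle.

x* = 15, y* = 7

MU_x = (y−4), MU_y = (x−5).
MRS = (y−4)/(x−5).
Tangency: set MRS = p_x/p_y = 7/(70/3) = 0.3.
So (y − 4)/(x − 5) = 0.3, i.e. (y − 4) = 0.3·(x − 5).
Rewrite the budget in excess-of-subsistence terms: 7·(x − 5) + (70/3)·(y − 4) = 805/3 − 7·5 − (70/3)·4 = 140.
Substituting, 14·(x − 5) = 140, so x − 5 = 10 and x* = 15.
Then y − 4 = 0.3·10 = 3, so y* = 7.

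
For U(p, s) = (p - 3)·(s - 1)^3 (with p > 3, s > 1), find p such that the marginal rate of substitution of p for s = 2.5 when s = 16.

MU_p = (s−1)^3, MU_s = 3·(p−3)·(s−1)^2.
MRS = (1/3)·(s−1)/(p−3).
Substitute s = 16: MRS = 5/(p − 3). Setting this equal to 2.5 gives p − 3 = 5/2.5 = 2, so p = 5.

p = 5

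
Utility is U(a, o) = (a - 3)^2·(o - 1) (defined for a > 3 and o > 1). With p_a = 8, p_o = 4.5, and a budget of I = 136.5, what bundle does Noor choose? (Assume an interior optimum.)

MU_a = 2·(a−3)·(o−1), MU_o = (a−3)^2.
MRS = (2/1)·(o−1)/(a−3).
Tangency: set MRS = p_a/p_o = 8/4.5 = 16/9.
So (2/1)·(o − 1)/(a − 3) = 16/9, i.e. (o − 1) = (8/9)·(a − 3).
Rewrite the budget in excess-of-subsistence terms: 8·(a − 3) + 4.5·(o − 1) = 136.5 − 8·3 − 4.5·1 = 108.
Substituting, 12·(a − 3) = 108, so a − 3 = 9 and a* = 12.
Then o − 1 = (8/9)·9 = 8, so o* = 9.

a* = 12, o* = 9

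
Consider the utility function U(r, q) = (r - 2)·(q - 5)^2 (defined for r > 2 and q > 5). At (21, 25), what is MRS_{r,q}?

MRS = 10/19

MU_r = (q−5)^2, MU_q = 2·(r−2)·(q−5).
MRS = (1/2)·(q−5)/(r−2).
At (21, 25): MRS = 10/19.
So at (21, 25) the consumer would give up 10/19 units of q for one more unit of r.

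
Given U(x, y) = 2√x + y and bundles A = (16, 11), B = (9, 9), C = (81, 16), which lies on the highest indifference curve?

Bundle C

Evaluate utility at each bundle:
U(A) = 19.000.
U(B) = 15.000.
U(C) = 34.000.
Highest utility is C, so C ≻ A ≻ B.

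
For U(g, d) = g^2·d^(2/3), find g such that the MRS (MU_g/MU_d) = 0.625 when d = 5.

g = 24

MU_g = 2·g·d^(2/3) and MU_d = 2/3·g^2·d^(-1/3).
MRS = MU_g/MU_d = (3)·d/g.
Substitute d = 5: MRS = 15/g. Setting 15/g = 0.625 gives g = 15/0.625 = 24.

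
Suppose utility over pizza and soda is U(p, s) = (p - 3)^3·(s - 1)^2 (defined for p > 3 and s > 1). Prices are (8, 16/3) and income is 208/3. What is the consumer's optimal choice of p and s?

p* = 6, s* = 4

MU_p = 3·(p−3)^2·(s−1)^2, MU_s = 2·(p−3)^3·(s−1).
MRS = (3/2)·(s−1)/(p−3).
Tangency: set MRS = p_p/p_s = 8/(16/3) = 1.5.
So (3/2)·(s − 1)/(p − 3) = 1.5, i.e. (s − 1) = (p − 3).
Rewrite the budget in excess-of-subsistence terms: 8·(p − 3) + (16/3)·(s − 1) = 208/3 − 8·3 − (16/3)·1 = 40.
Substituting, (40/3)·(p − 3) = 40, so p − 3 = 3 and p* = 6.
Then s − 1 = 3, so s* = 4.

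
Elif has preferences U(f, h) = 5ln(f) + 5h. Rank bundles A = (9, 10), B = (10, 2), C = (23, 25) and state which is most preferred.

Bundle C

Evaluate utility at each bundle:
U(A) = 60.986.
U(B) = 21.513.
U(C) = 140.677.
Highest utility is C, so C ≻ A ≻ B.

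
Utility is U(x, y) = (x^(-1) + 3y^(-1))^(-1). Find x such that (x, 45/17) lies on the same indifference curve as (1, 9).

U depends on (x, y) only through S = x^(-1) + 3y^(-1), so equal utility means equal S. At (1, 9): S = 4/3.
With y = 45/17: 3·(45/17)^(-1) = 17/15, so x^(-1) = 4/3 − 17/15 = 0.2.
Hence x = 1/0.2 = 5.
Check: U(5, 45/17) = 0.75.

x = 5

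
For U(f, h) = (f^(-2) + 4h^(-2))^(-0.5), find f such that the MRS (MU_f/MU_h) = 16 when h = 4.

For CES with ρ = -2, MRS = (1/4)·(h/f)^3.
Setting (1/4)·(4/f)^3 = 16 gives (4/f)^3 = 64, so 4/f = 4 and f = 1.

f = 1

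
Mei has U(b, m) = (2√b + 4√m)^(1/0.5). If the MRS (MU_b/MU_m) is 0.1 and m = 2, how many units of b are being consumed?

For CES with ρ = 0.5, MRS = (2/4)·√(m/b).
Setting (2/4)·√(2/b) = 0.1 gives √(2/b) = 0.2, so 2/b = 1/25 and b = 50.

b = 50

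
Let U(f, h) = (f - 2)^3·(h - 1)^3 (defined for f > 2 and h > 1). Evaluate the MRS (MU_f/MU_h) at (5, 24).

MRS = 23/3

MU_f = 3·(f−2)^2·(h−1)^3, MU_h = 3·(f−2)^3·(h−1)^2.
MRS = (h−1)/(f−2).
At (5, 24): MRS = 23/3.
That is, one extra unit of f is worth 23/3 units of h at the margin.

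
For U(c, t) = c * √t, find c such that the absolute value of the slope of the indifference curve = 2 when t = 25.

MU_c = √t and MU_t = 0.5·c·t^(-0.5).
MRS = MU_c/MU_t = (2)·t/c.
Substitute t = 25: MRS = 50/c. Setting 50/c = 2 gives c = 50/2 = 25.

c = 25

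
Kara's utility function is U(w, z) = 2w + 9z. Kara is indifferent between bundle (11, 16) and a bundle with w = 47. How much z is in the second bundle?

z = 8

U(11, 16) = 166.
Set U(47, z) = 166 and solve.
2·47 + 9z = 166 ⇒ 9z = 72 ⇒ z = 8.
Check: U(47, 8) = 166.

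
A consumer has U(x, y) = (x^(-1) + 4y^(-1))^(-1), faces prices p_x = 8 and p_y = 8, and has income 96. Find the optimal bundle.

For CES with ρ = -1, MRS = (1/4)·(y/x)^2.
Tangency: set MRS = p_x/p_y = 8/8 = 1.
So (y/x)^2 = 4; taking the square root, y/x = 2, i.e. y = 2·x.
Substitute into the budget 8·x + 8·y = 96: 24·x = 96, so x* = 4 and y* = 2·4 = 8.

x* = 4, y* = 8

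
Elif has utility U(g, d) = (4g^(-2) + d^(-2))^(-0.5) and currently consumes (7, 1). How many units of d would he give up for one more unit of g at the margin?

MRS = 4/343

For CES with ρ = -2, MRS = (4/1)·(d/g)^3.
At (7, 1): MRS = 4/343.
So at (7, 1) the consumer would give up 4/343 units of d for one more unit of g.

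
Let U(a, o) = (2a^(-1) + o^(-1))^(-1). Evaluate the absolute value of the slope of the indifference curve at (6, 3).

For CES with ρ = -1, MRS = (2/1)·(o/a)^2.
At (6, 3): MRS = 0.5.
That is, one extra unit of a is worth 0.5 units of o at the margin.

MRS = 0.5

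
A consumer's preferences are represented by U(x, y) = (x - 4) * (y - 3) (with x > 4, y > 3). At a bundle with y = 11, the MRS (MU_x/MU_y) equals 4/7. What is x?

MU_x = (y−3), MU_y = (x−4).
MRS = (y−3)/(x−4).
Substitute y = 11: MRS = 8/(x − 4). Setting this equal to 4/7 gives x − 4 = 8/(4/7) = 14, so x = 18.

x = 18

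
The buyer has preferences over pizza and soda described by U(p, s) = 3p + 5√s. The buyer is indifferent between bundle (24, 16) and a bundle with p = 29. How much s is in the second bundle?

s = 1

U(24, 16) = 92.
Set U(29, s) = 92 and solve.
With p = 29: 5√s = 92 − 3·29 = 5, so √s = 1 and s = 1.
Check: U(29, 1) = 92.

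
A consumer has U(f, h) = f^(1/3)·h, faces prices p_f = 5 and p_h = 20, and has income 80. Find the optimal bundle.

MU_f = 1/3·f^(-2/3)·h and MU_h = f^(1/3).
MRS = MU_f/MU_h = (1/3)·h/f.
Tangency: set MRS = p_f/p_h = 5/20 = 0.25.
So (1/3)·h/f = 0.25, i.e. h = 0.75·f.
Substitute into the budget 5·f + 20·h = 80: 20·f = 80, so f* = 4.
Then h* = 0.75·4 = 3.

f* = 4, h* = 3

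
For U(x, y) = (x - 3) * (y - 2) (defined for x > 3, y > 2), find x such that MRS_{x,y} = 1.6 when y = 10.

MU_x = (y−2), MU_y = (x−3).
MRS = (y−2)/(x−3).
Substitute y = 10: MRS = 8/(x − 3). Setting this equal to 1.6 gives x − 3 = 8/1.6 = 5, so x = 8.

x = 8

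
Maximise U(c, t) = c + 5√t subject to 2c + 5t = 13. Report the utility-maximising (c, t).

c* = 4, t* = 1

MU_c = 1, MU_t = 5/(2√t).
MRS = 1 ÷ (5/(2√t)).
Tangency: set MRS = p_c/p_t = 2/5 = 0.4.
MRS depends only on t: 0.4·√t = 0.4 ⇒ √t = 0.4/0.4 = 1 ⇒ t* = 1.
From the budget, 2·c = 13 − 5·1 = 8, so c* = 4.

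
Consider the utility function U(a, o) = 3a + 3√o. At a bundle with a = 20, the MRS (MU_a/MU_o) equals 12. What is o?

MU_a = 3, MU_o = 3/(2√o).
MRS = 3 ÷ (3/(2√o)).
MRS depends only on o: 2·√o = 12 ⇒ √o = 12/2 = 6 ⇒ o = 36.

o = 36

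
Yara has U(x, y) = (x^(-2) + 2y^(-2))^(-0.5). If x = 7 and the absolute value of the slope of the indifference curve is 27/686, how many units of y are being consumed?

For CES with ρ = -2, MRS = (1/2)·(y/x)^3.
Setting (1/2)·(y/7)^3 = 27/686 gives (y/7)^3 = 27/343, so y/7 = 3/7 and y = 3.

y = 3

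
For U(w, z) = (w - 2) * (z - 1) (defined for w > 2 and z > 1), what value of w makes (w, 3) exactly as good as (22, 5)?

w = 42

U(22, 5) = 80.
Set U(w, 3) = 80 and solve.
With z = 3: (3 − 1) = 2, so (w − 2) = 80/2 = 40.
So w = 2 + 40 = 42.
Check: U(42, 3) = 80.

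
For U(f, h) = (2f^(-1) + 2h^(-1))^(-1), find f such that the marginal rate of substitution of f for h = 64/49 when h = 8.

f = 7

For CES with ρ = -1, MRS = (h/f)^2.
Setting (8/f)^2 = 64/49 gives 8/f = 8/7 and f = 7.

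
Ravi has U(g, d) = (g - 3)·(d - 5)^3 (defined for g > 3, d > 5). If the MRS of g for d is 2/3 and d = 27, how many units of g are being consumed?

g = 14

MU_g = (d−5)^3, MU_d = 3·(g−3)·(d−5)^2.
MRS = (1/3)·(d−5)/(g−3).
Substitute d = 27: MRS = (22/3)/(g − 3). Setting this equal to 2/3 gives g − 3 = (22/3)/(2/3) = 11, so g = 14.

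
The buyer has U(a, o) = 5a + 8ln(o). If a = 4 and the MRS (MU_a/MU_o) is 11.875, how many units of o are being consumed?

MU_a = 5, MU_o = 8/o.
MRS = 5 ÷ (8/o).
MRS depends only on o: 0.625·o = 11.875 ⇒ o = 11.875/0.625 = 19.

o = 19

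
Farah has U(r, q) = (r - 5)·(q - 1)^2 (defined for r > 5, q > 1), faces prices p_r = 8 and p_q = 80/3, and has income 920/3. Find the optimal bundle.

MU_r = (q−1)^2, MU_q = 2·(r−5)·(q−1).
MRS = (1/2)·(q−1)/(r−5).
Tangency: set MRS = p_r/p_q = 8/(80/3) = 0.3.
So (1/2)·(q − 1)/(r − 5) = 0.3, i.e. (q − 1) = 0.6·(r − 5).
Rewrite the budget in excess-of-subsistence terms: 8·(r − 5) + (80/3)·(q − 1) = 920/3 − 8·5 − (80/3)·1 = 240.
Substituting, 24·(r − 5) = 240, so r − 5 = 10 and r* = 15.
Then q − 1 = 0.6·10 = 6, so q* = 7.

r* = 15, q* = 7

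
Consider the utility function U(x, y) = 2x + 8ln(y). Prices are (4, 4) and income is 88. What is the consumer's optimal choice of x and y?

x* = 18, y* = 4

MU_x = 2, MU_y = 8/y.
MRS = 2 ÷ (8/y).
Tangency: set MRS = p_x/p_y = 4/4 = 1.
MRS depends only on y: 0.25·y = 1 ⇒ y* = 1/0.25 = 4.
From the budget, 4·x = 88 − 4·4 = 72, so x* = 18.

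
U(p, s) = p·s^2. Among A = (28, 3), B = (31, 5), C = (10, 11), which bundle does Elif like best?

Bundle C

Evaluate utility at each bundle:
U(A) = 252.
U(B) = 775.
U(C) = 1210.
Highest utility is C, so C ≻ B ≻ A.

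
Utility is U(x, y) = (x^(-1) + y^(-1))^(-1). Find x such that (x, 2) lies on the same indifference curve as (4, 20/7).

U depends on (x, y) only through S = x^(-1) + y^(-1), so equal utility means equal S. At (4, 20/7): S = 0.6.
With y = 2: 2^(-1) = 0.5, so x^(-1) = 0.6 − 0.5 = 0.1.
Hence x = 1/0.1 = 10.
Check: U(10, 2) = 1.6667.

x = 10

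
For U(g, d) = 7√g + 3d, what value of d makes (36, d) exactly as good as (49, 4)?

d = 19/3

U(49, 4) = 61.
Set U(36, d) = 61 and solve.
With g = 36: √36 = 6, so 3d = 61 − 7·6 = 19 and d = 19/3.
Check: U(36, 19/3) = 61.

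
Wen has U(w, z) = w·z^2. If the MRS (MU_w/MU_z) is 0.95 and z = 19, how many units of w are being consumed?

w = 10

MU_w = z^2 and MU_z = 2·w·z.
MRS = MU_w/MU_z = (1/2)·z/w.
Substitute z = 19: MRS = 9.5/w. Setting 9.5/w = 0.95 gives w = 9.5/0.95 = 10.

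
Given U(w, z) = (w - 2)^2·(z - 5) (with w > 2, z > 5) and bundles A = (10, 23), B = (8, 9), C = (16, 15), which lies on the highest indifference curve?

Bundle C

Evaluate utility at each bundle:
U(A) = 1152.
U(B) = 144.
U(C) = 1960.
Highest utility is C, so C ≻ A ≻ B.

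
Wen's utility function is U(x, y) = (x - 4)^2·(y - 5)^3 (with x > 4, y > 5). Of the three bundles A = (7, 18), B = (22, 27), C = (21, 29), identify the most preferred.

Evaluate utility at each bundle:
U(A) = 19773.
U(B) = 3449952.
U(C) = 3995136.
Highest utility is C, so C ≻ B ≻ A.

Bundle C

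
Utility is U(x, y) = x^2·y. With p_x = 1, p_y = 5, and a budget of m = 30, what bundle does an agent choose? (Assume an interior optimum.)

MU_x = 2·x·y and MU_y = x^2.
MRS = MU_x/MU_y = (2/1)·y/x.
Tangency: set MRS = p_x/p_y = 1/5 = 0.2.
So (2/1)·y/x = 0.2, i.e. y = 0.1·x.
Substitute into the budget 1·x + 5·y = 30: 1.5·x = 30, so x* = 20.
Then y* = 0.1·20 = 2.

x* = 20, y* = 2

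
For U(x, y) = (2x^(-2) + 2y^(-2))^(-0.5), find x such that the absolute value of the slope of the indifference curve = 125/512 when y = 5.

x = 8

For CES with ρ = -2, MRS = (y/x)^3.
Setting (5/x)^3 = 125/512 gives 5/x = 0.625 and x = 8.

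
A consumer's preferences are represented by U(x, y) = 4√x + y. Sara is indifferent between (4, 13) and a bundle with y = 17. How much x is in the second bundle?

U(4, 13) = 21.
Set U(x, 17) = 21 and solve.
With y = 17: 4√x = 21 − 17 = 4, so √x = 1 and x = 1.
Check: U(1, 17) = 21.

x = 1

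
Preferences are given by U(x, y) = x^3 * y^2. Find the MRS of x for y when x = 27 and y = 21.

MRS = 7/6

MU_x = 3·x^2·y^2 and MU_y = 2·x^3·y.
MRS = MU_x/MU_y = (3/2)·y/x.
At (27, 21): MRS = 7/6.
So at (27, 21) the consumer would give up 7/6 units of y for one more unit of x.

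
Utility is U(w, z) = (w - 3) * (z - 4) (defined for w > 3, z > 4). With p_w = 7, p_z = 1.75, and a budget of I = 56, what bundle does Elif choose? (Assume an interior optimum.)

w* = 5, z* = 12

MU_w = (z−4), MU_z = (w−3).
MRS = (z−4)/(w−3).
Tangency: set MRS = p_w/p_z = 7/1.75 = 4.
So (z − 4)/(w − 3) = 4, i.e. (z − 4) = 4·(w − 3).
Rewrite the budget in excess-of-subsistence terms: 7·(w − 3) + 1.75·(z − 4) = 56 − 7·3 − 1.75·4 = 28.
Substituting, 14·(w − 3) = 28, so w − 3 = 2 and w* = 5.
Then z − 4 = 4·2 = 8, so z* = 12.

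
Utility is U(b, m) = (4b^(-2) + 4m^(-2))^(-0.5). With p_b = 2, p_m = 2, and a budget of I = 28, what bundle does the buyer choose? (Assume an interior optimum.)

For CES with ρ = -2, MRS = (m/b)^3.
Tangency: set MRS = p_b/p_m = 2/2 = 1.
So (m/b)^3 = 1; taking the cube root, m/b = 1, i.e. m = b.
Substitute into the budget 2·b + 2·m = 28: 4·b = 28, so b* = 7 and m* = 7.

b* = 7, m* = 7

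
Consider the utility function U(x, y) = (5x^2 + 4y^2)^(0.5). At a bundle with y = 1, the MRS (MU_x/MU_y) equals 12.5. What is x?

x = 10

For CES with ρ = 2, MRS = (5/4)·(y/x)^(-1).
Setting (5/4)·(1/x)^(-1) = 12.5 gives (1/x)^(-1) = 10, so 1/x = 0.1 and x = 10.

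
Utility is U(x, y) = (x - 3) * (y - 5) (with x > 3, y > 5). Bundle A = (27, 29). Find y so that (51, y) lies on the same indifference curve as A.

y = 17

U(27, 29) = 576.
Set U(51, y) = 576 and solve.
With x = 51: (51 − 3) = 48, so (y − 5) = 576/48 = 12.
So y = 5 + 12 = 17.
Check: U(51, 17) = 576.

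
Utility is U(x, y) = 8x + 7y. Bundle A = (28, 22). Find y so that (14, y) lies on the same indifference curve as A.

U(28, 22) = 378.
Set U(14, y) = 378 and solve.
8·14 + 7y = 378 ⇒ 7y = 266 ⇒ y = 38.
Check: U(14, 38) = 378.

y = 38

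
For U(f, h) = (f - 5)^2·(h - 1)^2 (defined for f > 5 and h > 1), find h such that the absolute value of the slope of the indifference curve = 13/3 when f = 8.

MU_f = 2·(f−5)·(h−1)^2, MU_h = 2·(f−5)^2·(h−1).
MRS = (h−1)/(f−5).
Substitute f = 8: MRS = (h − 1)/3. Setting this equal to 13/3 gives h − 1 = (13/3)·3 = 13, so h = 14.

h = 14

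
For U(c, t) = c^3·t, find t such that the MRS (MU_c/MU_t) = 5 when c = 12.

MU_c = 3·c^2·t and MU_t = c^3.
MRS = MU_c/MU_t = (3/1)·t/c.
Substitute c = 12: MRS = t/4. Setting t/4 = 5 gives t = 5·4 = 20.

t = 20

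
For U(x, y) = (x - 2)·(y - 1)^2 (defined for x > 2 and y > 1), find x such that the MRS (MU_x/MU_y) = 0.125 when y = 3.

MU_x = (y−1)^2, MU_y = 2·(x−2)·(y−1).
MRS = (1/2)·(y−1)/(x−2).
Substitute y = 3: MRS = 1/(x − 2). Setting this equal to 0.125 gives x − 2 = 1/0.125 = 8, so x = 10.

x = 10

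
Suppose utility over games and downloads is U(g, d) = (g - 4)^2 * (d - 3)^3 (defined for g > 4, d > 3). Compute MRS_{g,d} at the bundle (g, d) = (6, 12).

MU_g = 2·(g−4)·(d−3)^3, MU_d = 3·(g−4)^2·(d−3)^2.
MRS = (2/3)·(d−3)/(g−4).
At (6, 12): MRS = 3.
So at (6, 12) the consumer would give up 3 units of d for one more unit of g.

MRS = 3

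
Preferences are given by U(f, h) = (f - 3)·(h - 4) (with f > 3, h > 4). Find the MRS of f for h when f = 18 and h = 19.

MRS = 1

MU_f = (h−4), MU_h = (f−3).
MRS = (h−4)/(f−3).
At (18, 19): MRS = 1.
The indifference curve has slope −1 at this bundle.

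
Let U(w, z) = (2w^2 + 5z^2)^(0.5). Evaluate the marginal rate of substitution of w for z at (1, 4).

MRS = 0.1

For CES with ρ = 2, MRS = (2/5)·(z/w)^(-1).
At (1, 4): MRS = 0.1.
So at (1, 4) the consumer would give up 0.1 units of z for one more unit of w.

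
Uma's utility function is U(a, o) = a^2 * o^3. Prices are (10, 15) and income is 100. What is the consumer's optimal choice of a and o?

a* = 4, o* = 4

MU_a = 2·a·o^3 and MU_o = 3·a^2·o^2.
MRS = MU_a/MU_o = (2/3)·o/a.
Tangency: set MRS = p_a/p_o = 10/15 = 2/3.
So (2/3)·o/a = 2/3, i.e. o = a.
Substitute into the budget 10·a + 15·o = 100: 25·a = 100, so a* = 4.
Then o* = 4.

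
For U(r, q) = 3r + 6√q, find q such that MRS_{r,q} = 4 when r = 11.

MU_r = 3, MU_q = 6/(2√q).
MRS = 3 ÷ (6/(2√q)).
MRS depends only on q: √q = 4 ⇒ √q = 4 ⇒ q = 16.

q = 16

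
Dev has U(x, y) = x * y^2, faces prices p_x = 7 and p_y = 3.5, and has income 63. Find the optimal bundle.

MU_x = y^2 and MU_y = 2·x·y.
MRS = MU_x/MU_y = (1/2)·y/x.
Tangency: set MRS = p_x/p_y = 7/3.5 = 2.
So (1/2)·y/x = 2, i.e. y = 4·x.
Substitute into the budget 7·x + 3.5·y = 63: 21·x = 63, so x* = 3.
Then y* = 4·3 = 12.

x* = 3, y* = 12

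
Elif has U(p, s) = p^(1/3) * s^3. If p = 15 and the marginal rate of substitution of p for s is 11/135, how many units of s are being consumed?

MU_p = 1/3·p^(-2/3)·s^3 and MU_s = 3·p^(1/3)·s^2.
MRS = MU_p/MU_s = (1/9)·s/p.
Substitute p = 15: MRS = s/135. Setting s/135 = 11/135 gives s = (11/135)·135 = 11.

s = 11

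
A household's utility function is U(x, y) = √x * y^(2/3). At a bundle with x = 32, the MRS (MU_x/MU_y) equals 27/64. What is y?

MU_x = 0.5·x^(-0.5)·y^(2/3) and MU_y = 2/3·√x·y^(-1/3).
MRS = MU_x/MU_y = (0.75)·y/x.
Substitute x = 32: MRS = y/(128/3). Setting y/(128/3) = 27/64 gives y = (27/64)·(128/3) = 18.

y = 18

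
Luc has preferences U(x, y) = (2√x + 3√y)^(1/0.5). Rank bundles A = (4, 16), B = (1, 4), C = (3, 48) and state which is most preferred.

Evaluate utility at each bundle:
U(A) = 256.000.
U(B) = 64.000.
U(C) = 588.000.
Highest utility is C, so C ≻ A ≻ B.

Bundle C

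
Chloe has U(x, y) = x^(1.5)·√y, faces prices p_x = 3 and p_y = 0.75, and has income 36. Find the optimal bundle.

MU_x = 1.5·√x·√y and MU_y = 0.5·x^(1.5)·y^(-0.5).
MRS = MU_x/MU_y = (3)·y/x.
Tangency: set MRS = p_x/p_y = 3/0.75 = 4.
So (3)·y/x = 4, i.e. y = (4/3)·x.
Substitute into the budget 3·x + 0.75·y = 36: 4·x = 36, so x* = 9.
Then y* = (4/3)·9 = 12.

x* = 9, y* = 12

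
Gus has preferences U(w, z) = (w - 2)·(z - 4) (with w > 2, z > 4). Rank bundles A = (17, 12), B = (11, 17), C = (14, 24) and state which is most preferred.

Evaluate utility at each bundle:
U(A) = 120.
U(B) = 117.
U(C) = 240.
Highest utility is C, so C ≻ A ≻ B.

Bundle C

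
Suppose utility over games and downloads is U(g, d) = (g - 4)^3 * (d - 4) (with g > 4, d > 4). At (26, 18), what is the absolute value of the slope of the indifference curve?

MRS = 21/11

MU_g = 3·(g−4)^2·(d−4), MU_d = (g−4)^3.
MRS = (3/1)·(d−4)/(g−4).
At (26, 18): MRS = 21/11.
So at (26, 18) the consumer would give up 21/11 units of d for one more unit of g.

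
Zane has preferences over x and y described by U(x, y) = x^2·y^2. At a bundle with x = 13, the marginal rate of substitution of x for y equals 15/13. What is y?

MU_x = 2·x·y^2 and MU_y = 2·x^2·y.
MRS = MU_x/MU_y = y/x.
Substitute x = 13: MRS = y/13. Setting y/13 = 15/13 gives y = (15/13)·13 = 15.

y = 15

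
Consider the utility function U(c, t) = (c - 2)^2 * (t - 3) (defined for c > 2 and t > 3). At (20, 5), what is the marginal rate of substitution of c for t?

MU_c = 2·(c−2)·(t−3), MU_t = (c−2)^2.
MRS = (2/1)·(t−3)/(c−2).
At (20, 5): MRS = 2/9.
That is, one extra unit of c is worth 2/9 units of t at the margin.

MRS = 2/9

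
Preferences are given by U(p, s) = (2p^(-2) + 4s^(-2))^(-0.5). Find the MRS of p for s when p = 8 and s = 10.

MRS = 125/128

For CES with ρ = -2, MRS = (2/4)·(s/p)^3.
At (8, 10): MRS = 125/128.
The indifference curve has slope −125/128 at this bundle.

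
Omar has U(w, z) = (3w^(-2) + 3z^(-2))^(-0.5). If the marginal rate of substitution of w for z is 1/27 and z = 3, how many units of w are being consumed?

For CES with ρ = -2, MRS = (z/w)^3.
Setting (3/w)^3 = 1/27 gives 3/w = 1/3 and w = 9.

w = 9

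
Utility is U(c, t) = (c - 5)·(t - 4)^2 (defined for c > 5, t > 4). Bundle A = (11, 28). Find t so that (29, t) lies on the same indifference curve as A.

t = 16

U(11, 28) = 3456.
Set U(29, t) = 3456 and solve.
With c = 29: (29 − 5) = 24, so (t − 4)^2 = 3456/24 = 144.
Taking the square root (with t > 4): t − 4 = 12, so t = 16.
Check: U(29, 16) = 3456.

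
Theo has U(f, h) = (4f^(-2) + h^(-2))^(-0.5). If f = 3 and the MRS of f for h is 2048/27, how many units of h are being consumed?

h = 8

For CES with ρ = -2, MRS = (4/1)·(h/f)^3.
Setting (4/1)·(h/3)^3 = 2048/27 gives (h/3)^3 = 512/27, so h/3 = 8/3 and h = 8.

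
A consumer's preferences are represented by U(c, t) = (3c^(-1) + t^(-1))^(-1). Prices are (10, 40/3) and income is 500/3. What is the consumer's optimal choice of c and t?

c* = 10, t* = 5

For CES with ρ = -1, MRS = (3/1)·(t/c)^2.
Tangency: set MRS = p_c/p_t = 10/(40/3) = 0.75.
So (t/c)^2 = 0.25; taking the square root, t/c = 0.5, i.e. t = 0.5·c.
Substitute into the budget 10·c + (40/3)·t = 500/3: (50/3)·c = 500/3, so c* = 10 and t* = 0.5·10 = 5.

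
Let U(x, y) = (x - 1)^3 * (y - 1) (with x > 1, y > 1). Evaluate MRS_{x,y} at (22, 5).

MU_x = 3·(x−1)^2·(y−1), MU_y = (x−1)^3.
MRS = (3/1)·(y−1)/(x−1).
At (22, 5): MRS = 4/7.
So at (22, 5) the consumer would give up 4/7 units of y for one more unit of x.

MRS = 4/7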